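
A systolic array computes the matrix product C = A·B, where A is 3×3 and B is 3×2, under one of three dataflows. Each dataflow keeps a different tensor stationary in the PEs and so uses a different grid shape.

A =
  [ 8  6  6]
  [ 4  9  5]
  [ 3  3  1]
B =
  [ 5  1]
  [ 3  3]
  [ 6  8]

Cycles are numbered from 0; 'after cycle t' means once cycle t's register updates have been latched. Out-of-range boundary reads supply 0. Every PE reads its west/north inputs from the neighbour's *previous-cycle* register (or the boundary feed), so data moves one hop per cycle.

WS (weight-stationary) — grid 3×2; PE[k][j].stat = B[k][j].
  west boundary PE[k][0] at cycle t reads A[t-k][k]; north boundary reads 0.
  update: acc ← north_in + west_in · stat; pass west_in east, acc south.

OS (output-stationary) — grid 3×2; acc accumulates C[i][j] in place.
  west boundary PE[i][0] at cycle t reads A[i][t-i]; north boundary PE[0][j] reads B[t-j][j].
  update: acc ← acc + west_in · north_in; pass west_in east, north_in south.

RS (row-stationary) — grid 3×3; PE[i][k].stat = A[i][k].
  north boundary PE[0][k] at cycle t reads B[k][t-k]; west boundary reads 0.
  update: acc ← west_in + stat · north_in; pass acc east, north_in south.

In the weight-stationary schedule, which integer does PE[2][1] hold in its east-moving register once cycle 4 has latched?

Tracing WS — 3×2 array, target PE[2][1]:
  t=0 PE[1][1]: acc=0 h=0 v=0
  t=0 PE[2][0]: acc=0 h=0 v=0
  t=0 PE[2][1]: acc=0 h=0 v=0
  t=1 PE[1][1]: acc=0 h=0 v=0
  t=1 PE[2][0]: acc=0 h=0 v=0
  t=1 PE[2][1]: acc=0 h=0 v=0
  t=2 PE[1][1]: acc=26 h=6 v=26
  t=2 PE[2][0]: acc=94 h=6 v=94
  t=2 PE[2][1]: acc=0 h=0 v=0
  t=3 PE[1][1]: acc=31 h=9 v=31
  t=3 PE[2][0]: acc=77 h=5 v=77
  t=3 PE[2][1]: acc=74 h=6 v=74
  t=4 PE[1][1]: acc=12 h=3 v=12
  t=4 PE[2][0]: acc=30 h=1 v=30
  t=4 PE[2][1]: acc=71 h=5 v=71

register = 5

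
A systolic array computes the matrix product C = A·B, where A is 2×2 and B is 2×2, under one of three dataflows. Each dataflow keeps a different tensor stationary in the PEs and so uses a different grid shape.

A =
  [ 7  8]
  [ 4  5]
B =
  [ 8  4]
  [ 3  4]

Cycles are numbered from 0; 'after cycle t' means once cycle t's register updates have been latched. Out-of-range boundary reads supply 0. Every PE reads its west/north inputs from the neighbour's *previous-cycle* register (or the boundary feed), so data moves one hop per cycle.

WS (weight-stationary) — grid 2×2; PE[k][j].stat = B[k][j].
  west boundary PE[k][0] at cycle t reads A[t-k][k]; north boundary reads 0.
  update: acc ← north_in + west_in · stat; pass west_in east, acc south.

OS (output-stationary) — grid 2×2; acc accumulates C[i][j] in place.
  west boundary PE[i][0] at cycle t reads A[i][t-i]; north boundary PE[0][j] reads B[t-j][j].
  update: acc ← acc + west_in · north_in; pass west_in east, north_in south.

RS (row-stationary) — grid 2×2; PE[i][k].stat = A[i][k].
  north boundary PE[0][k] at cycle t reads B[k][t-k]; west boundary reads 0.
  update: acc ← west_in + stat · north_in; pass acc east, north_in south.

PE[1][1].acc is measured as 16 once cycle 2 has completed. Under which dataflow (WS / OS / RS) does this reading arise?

Under WS (2×2), PE[1][1]:
  @0  [1,1]  acc 0  |  →0  ↓0
  @1  [1,1]  acc 0  |  →0  ↓0
  @2  [1,1]  acc 60  |  →8  ↓60
Under OS (2×2), PE[1][1]:
  @0  [1,1]  acc 0  |  →0  ↓0
  @1  [1,1]  acc 0  |  →0  ↓0
  @2  [1,1]  acc 16  |  →4  ↓4
Under RS (2×2), PE[1][1]:
  @0  [1,1]  acc 0  |  →0  ↓0
  @1  [1,1]  acc 0  |  →0  ↓0
  @2  [1,1]  acc 47  |  →47  ↓3

dataflow = OS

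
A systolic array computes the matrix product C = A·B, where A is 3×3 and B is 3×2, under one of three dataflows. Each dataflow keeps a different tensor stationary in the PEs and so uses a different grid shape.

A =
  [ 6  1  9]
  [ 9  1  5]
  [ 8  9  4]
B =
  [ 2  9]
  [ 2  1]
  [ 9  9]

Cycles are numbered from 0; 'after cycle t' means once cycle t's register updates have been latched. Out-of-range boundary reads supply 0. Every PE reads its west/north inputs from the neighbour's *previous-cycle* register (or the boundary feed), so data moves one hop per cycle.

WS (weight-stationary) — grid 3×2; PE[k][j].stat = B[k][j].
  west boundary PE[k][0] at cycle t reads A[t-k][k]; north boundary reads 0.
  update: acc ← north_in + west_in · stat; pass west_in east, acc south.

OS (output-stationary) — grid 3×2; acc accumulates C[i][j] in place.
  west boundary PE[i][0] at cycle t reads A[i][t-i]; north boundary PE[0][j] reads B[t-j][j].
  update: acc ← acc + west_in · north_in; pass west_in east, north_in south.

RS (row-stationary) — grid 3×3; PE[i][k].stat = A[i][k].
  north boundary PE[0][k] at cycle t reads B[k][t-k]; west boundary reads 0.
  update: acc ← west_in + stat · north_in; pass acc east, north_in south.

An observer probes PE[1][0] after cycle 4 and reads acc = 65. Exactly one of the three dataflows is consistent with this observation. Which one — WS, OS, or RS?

dataflow = OS

WS [3×2] PE[1][0] across cycles:
  step 0 · PE1,0: acc=0; fwd→0 fwd↓0
  step 1 · PE1,0: acc=14; fwd→1 fwd↓14
  step 2 · PE1,0: acc=20; fwd→1 fwd↓20
  step 3 · PE1,0: acc=34; fwd→9 fwd↓34
  step 4 · PE1,0: acc=0; fwd→0 fwd↓0
OS [3×2] PE[1][0] across cycles:
  step 0 · PE1,0: acc=0; fwd→0 fwd↓0
  step 1 · PE1,0: acc=18; fwd→9 fwd↓2
  step 2 · PE1,0: acc=20; fwd→1 fwd↓2
  step 3 · PE1,0: acc=65; fwd→5 fwd↓9
  step 4 · PE1,0: acc=65; fwd→0 fwd↓0
RS [3×3] PE[1][0] across cycles:
  step 0 · PE1,0: acc=0; fwd→0 fwd↓0
  step 1 · PE1,0: acc=18; fwd→18 fwd↓2
  step 2 · PE1,0: acc=81; fwd→81 fwd↓9
  step 3 · PE1,0: acc=0; fwd→0 fwd↓0
  step 4 · PE1,0: acc=0; fwd→0 fwd↓0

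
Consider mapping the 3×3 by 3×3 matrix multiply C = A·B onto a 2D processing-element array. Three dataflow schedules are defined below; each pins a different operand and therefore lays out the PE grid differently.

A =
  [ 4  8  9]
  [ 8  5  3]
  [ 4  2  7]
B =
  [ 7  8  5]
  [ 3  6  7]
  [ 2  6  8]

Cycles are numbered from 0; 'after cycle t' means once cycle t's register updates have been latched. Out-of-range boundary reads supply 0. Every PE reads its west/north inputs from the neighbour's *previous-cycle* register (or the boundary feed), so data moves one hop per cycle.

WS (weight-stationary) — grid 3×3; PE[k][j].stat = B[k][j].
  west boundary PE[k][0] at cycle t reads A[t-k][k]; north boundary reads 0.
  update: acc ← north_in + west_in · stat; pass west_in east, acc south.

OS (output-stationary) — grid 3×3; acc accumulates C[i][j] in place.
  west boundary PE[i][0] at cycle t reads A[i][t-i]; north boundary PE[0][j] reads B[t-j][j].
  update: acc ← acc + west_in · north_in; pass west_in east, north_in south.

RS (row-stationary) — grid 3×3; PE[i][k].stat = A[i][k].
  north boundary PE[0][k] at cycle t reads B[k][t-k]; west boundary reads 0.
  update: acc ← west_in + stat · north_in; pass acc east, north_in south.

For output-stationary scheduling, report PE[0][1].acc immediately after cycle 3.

Tracing OS — 3×3 array, target PE[0][1]:
  cycle 0: PE[0][0] → acc 28, east 4, south 7
  cycle 0: PE[0][1] → acc 0, east 0, south 0
  cycle 1: PE[0][0] → acc 52, east 8, south 3
  cycle 1: PE[0][1] → acc 32, east 4, south 8
  cycle 2: PE[0][0] → acc 70, east 9, south 2
  cycle 2: PE[0][1] → acc 80, east 8, south 6
  cycle 3: PE[0][0] → acc 70, east 0, south 0
  cycle 3: PE[0][1] → acc 134, east 9, south 6

PE[0][1].acc = 134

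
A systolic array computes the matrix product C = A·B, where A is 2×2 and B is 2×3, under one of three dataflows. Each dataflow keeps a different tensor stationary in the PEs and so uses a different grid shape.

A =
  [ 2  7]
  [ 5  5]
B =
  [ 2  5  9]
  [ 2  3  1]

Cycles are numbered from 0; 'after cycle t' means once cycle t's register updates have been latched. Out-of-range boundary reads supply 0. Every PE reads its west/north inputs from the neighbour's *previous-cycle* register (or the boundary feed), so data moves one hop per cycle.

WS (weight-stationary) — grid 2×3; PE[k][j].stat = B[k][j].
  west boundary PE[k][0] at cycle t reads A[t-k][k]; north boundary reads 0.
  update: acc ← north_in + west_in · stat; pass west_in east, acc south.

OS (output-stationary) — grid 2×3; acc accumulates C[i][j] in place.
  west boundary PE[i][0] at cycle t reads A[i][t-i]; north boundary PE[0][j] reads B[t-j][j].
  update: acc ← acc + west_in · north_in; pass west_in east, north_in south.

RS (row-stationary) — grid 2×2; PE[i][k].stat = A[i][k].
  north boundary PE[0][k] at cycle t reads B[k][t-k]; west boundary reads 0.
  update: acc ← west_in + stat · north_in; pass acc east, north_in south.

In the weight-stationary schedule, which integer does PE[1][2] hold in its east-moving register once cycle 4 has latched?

register = 5

WS (2×3). Following PE[1][2] plus its west/north inputs:
  c0 r0c2: 0 / 0 / 0
  c0 r1c1: 0 / 0 / 0
  c0 r1c2: 0 / 0 / 0
  c1 r0c2: 0 / 0 / 0
  c1 r1c1: 0 / 0 / 0
  c1 r1c2: 0 / 0 / 0
  c2 r0c2: 18 / 2 / 18
  c2 r1c1: 31 / 7 / 31
  c2 r1c2: 0 / 0 / 0
  c3 r0c2: 45 / 5 / 45
  c3 r1c1: 40 / 5 / 40
  c3 r1c2: 25 / 7 / 25
  c4 r0c2: 0 / 0 / 0
  c4 r1c1: 0 / 0 / 0
  c4 r1c2: 50 / 5 / 50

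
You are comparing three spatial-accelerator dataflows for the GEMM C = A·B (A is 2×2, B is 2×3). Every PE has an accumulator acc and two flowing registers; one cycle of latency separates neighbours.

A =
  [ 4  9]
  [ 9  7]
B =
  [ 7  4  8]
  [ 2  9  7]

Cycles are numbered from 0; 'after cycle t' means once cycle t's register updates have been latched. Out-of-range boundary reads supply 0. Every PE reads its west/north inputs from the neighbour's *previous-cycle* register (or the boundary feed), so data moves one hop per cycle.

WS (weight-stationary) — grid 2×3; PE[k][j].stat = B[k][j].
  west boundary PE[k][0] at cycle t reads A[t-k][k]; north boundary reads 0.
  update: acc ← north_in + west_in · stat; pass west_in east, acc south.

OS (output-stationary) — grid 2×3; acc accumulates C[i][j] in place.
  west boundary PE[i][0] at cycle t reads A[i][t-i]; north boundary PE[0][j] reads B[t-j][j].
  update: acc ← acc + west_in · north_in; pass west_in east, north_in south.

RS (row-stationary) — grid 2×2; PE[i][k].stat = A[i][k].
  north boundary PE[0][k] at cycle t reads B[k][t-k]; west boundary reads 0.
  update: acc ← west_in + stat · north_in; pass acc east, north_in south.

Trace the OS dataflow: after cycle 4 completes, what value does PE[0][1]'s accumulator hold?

OS 2×3: PE[0][1] cycle-by-cycle (with neighbour feeds):
  t=0 PE[0][0]: acc=28 h=4 v=7
  t=0 PE[0][1]: acc=0 h=0 v=0
  t=1 PE[0][0]: acc=46 h=9 v=2
  t=1 PE[0][1]: acc=16 h=4 v=4
  t=2 PE[0][0]: acc=46 h=0 v=0
  t=2 PE[0][1]: acc=97 h=9 v=9
  t=3 PE[0][0]: acc=46 h=0 v=0
  t=3 PE[0][1]: acc=97 h=0 v=0
  t=4 PE[0][0]: acc=46 h=0 v=0
  t=4 PE[0][1]: acc=97 h=0 v=0

PE[0][1].acc = 97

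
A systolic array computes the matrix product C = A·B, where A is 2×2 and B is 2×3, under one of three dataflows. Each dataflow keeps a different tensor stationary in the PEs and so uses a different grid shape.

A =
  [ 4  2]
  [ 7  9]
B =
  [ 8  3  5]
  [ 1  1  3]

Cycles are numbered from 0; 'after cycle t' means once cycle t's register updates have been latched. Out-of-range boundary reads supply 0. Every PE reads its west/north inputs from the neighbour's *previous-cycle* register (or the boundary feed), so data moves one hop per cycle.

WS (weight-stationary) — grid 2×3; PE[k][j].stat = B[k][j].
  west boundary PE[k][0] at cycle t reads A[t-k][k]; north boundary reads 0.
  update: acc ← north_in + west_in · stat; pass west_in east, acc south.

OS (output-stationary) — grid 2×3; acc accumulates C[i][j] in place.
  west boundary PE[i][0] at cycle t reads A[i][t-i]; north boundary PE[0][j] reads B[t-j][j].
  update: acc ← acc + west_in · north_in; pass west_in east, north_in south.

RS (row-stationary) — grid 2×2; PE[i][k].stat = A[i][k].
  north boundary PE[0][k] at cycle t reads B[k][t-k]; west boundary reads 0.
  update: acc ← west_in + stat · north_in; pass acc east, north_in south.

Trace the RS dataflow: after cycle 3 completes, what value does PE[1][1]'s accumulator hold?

PE[1][1].acc = 30

RS (2×2). Following PE[1][1] plus its west/north inputs:
  after 0 — PE[0][1] acc=0, pass-E 0, pass-S 0
  after 0 — PE[1][0] acc=0, pass-E 0, pass-S 0
  after 0 — PE[1][1] acc=0, pass-E 0, pass-S 0
  after 1 — PE[0][1] acc=34, pass-E 34, pass-S 1
  after 1 — PE[1][0] acc=56, pass-E 56, pass-S 8
  after 1 — PE[1][1] acc=0, pass-E 0, pass-S 0
  after 2 — PE[0][1] acc=14, pass-E 14, pass-S 1
  after 2 — PE[1][0] acc=21, pass-E 21, pass-S 3
  after 2 — PE[1][1] acc=65, pass-E 65, pass-S 1
  after 3 — PE[0][1] acc=26, pass-E 26, pass-S 3
  after 3 — PE[1][0] acc=35, pass-E 35, pass-S 5
  after 3 — PE[1][1] acc=30, pass-E 30, pass-S 1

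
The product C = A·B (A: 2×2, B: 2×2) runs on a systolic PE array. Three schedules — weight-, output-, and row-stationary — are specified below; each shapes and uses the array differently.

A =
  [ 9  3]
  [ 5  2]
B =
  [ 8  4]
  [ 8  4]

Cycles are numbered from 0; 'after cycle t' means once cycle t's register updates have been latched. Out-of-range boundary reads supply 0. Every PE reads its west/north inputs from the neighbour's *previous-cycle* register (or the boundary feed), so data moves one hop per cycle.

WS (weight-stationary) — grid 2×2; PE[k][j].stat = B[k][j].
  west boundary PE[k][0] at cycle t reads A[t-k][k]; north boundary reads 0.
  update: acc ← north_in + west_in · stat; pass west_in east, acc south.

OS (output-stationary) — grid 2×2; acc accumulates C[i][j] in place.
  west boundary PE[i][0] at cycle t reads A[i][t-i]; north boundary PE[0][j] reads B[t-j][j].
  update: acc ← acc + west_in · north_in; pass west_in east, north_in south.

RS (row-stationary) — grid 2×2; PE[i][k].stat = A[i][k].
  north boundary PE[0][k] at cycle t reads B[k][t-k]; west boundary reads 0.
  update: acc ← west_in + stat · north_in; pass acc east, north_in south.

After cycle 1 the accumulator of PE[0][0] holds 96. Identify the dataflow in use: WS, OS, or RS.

WS [2×2] PE[0][0] across cycles:
  step 0 · PE0,0: acc=72; fwd→9 fwd↓72
  step 1 · PE0,0: acc=40; fwd→5 fwd↓40
OS [2×2] PE[0][0] across cycles:
  step 0 · PE0,0: acc=72; fwd→9 fwd↓8
  step 1 · PE0,0: acc=96; fwd→3 fwd↓8
RS [2×2] PE[0][0] across cycles:
  step 0 · PE0,0: acc=72; fwd→72 fwd↓8
  step 1 · PE0,0: acc=36; fwd→36 fwd↓4

dataflow = OS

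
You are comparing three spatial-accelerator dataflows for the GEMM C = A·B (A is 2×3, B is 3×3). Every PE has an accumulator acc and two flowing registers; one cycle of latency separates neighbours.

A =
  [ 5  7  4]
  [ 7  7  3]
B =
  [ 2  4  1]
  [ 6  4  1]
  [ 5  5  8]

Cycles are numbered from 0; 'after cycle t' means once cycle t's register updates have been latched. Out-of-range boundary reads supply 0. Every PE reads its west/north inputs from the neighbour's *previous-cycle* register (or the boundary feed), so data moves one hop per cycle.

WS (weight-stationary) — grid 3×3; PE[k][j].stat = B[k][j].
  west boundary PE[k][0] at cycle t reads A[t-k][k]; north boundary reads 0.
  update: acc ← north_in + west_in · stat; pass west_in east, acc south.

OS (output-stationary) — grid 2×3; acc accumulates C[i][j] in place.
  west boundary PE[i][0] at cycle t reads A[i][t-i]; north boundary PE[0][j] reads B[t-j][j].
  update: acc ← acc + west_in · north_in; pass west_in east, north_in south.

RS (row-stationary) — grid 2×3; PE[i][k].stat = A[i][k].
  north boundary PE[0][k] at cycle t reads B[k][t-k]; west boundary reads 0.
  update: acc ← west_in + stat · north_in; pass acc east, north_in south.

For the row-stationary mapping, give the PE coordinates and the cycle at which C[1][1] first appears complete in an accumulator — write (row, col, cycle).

RS: C[1][1] accumulates in PE[1][2]:
  c0 r1c2: 0 / 0 / 0
  c1 r1c2: 0 / 0 / 0
  c2 r1c2: 0 / 0 / 0
  c3 r1c2: 71 / 71 / 5
  c4 r1c2: 71 / 71 / 5

(row, col, cycle) = (1, 2, 4)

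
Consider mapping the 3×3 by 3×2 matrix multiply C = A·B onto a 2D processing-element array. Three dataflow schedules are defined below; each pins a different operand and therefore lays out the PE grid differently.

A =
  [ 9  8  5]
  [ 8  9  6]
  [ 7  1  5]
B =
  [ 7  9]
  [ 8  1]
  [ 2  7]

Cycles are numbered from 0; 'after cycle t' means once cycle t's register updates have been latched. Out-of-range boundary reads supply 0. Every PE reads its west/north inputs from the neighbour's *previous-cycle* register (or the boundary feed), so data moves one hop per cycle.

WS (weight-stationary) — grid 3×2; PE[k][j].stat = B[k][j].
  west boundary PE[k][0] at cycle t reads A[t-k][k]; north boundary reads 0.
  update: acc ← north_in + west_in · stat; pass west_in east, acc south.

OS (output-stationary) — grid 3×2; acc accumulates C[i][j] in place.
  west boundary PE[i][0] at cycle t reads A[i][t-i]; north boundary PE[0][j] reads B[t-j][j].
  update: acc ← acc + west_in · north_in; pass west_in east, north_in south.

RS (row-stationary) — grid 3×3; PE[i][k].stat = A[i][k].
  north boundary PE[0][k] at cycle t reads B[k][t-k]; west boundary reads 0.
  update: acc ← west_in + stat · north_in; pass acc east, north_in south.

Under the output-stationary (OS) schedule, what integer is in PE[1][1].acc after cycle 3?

OS on a 3×2 grid — tracing PE[1][1] and its feeders:
  step 0 · PE0,1: acc=0; fwd→0 fwd↓0
  step 0 · PE1,0: acc=0; fwd→0 fwd↓0
  step 0 · PE1,1: acc=0; fwd→0 fwd↓0
  step 1 · PE0,1: acc=81; fwd→9 fwd↓9
  step 1 · PE1,0: acc=56; fwd→8 fwd↓7
  step 1 · PE1,1: acc=0; fwd→0 fwd↓0
  step 2 · PE0,1: acc=89; fwd→8 fwd↓1
  step 2 · PE1,0: acc=128; fwd→9 fwd↓8
  step 2 · PE1,1: acc=72; fwd→8 fwd↓9
  step 3 · PE0,1: acc=124; fwd→5 fwd↓7
  step 3 · PE1,0: acc=140; fwd→6 fwd↓2
  step 3 · PE1,1: acc=81; fwd→9 fwd↓1

PE[1][1].acc = 81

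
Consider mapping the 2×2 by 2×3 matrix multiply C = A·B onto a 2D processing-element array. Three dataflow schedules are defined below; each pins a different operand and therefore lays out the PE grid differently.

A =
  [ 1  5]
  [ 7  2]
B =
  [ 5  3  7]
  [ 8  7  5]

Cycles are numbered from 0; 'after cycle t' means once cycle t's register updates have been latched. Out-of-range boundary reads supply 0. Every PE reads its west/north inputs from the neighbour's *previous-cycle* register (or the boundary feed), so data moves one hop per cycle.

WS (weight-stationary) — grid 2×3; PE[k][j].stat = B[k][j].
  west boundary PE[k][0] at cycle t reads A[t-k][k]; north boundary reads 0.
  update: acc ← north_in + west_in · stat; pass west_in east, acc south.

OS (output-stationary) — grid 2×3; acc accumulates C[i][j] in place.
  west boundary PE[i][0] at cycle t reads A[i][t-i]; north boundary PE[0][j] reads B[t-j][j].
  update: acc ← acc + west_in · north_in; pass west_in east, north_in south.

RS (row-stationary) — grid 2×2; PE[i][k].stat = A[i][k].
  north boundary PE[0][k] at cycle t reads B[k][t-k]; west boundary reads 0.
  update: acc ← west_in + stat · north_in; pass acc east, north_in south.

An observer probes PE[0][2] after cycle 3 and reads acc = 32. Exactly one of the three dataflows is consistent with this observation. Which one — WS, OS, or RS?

dataflow = OS

Under WS (2×3), PE[0][2]:
  [0] (0,2) acc=0 (h:0 v:0)
  [1] (0,2) acc=0 (h:0 v:0)
  [2] (0,2) acc=7 (h:1 v:7)
  [3] (0,2) acc=49 (h:7 v:49)
Under OS (2×3), PE[0][2]:
  [0] (0,2) acc=0 (h:0 v:0)
  [1] (0,2) acc=0 (h:0 v:0)
  [2] (0,2) acc=7 (h:1 v:7)
  [3] (0,2) acc=32 (h:5 v:5)
RS (2×2): PE[0][2] does not exist.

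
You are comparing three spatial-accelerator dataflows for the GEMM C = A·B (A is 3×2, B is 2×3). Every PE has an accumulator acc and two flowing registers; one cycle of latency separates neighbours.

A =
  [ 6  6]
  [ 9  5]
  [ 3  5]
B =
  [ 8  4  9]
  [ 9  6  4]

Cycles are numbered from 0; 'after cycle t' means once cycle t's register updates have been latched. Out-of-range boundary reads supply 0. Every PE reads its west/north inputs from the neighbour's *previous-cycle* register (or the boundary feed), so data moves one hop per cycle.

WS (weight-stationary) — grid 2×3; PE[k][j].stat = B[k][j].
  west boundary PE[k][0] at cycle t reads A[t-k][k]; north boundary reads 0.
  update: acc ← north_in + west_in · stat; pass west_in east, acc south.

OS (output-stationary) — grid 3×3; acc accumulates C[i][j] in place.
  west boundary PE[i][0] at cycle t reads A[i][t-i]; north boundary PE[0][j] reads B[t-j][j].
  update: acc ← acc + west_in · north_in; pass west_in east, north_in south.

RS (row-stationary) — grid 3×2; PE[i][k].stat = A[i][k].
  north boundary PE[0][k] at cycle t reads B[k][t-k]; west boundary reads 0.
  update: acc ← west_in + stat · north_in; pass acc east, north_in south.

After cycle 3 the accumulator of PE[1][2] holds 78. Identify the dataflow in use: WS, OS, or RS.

WS (2×3 grid), PE[1][2]:
  after 0 — PE[1][2] acc=0, pass-E 0, pass-S 0
  after 1 — PE[1][2] acc=0, pass-E 0, pass-S 0
  after 2 — PE[1][2] acc=0, pass-E 0, pass-S 0
  after 3 — PE[1][2] acc=78, pass-E 6, pass-S 78
OS (3×3 grid), PE[1][2]:
  after 0 — PE[1][2] acc=0, pass-E 0, pass-S 0
  after 1 — PE[1][2] acc=0, pass-E 0, pass-S 0
  after 2 — PE[1][2] acc=0, pass-E 0, pass-S 0
  after 3 — PE[1][2] acc=81, pass-E 9, pass-S 9
RS: PE[1][2] is outside its 3×2 grid.

dataflow = WS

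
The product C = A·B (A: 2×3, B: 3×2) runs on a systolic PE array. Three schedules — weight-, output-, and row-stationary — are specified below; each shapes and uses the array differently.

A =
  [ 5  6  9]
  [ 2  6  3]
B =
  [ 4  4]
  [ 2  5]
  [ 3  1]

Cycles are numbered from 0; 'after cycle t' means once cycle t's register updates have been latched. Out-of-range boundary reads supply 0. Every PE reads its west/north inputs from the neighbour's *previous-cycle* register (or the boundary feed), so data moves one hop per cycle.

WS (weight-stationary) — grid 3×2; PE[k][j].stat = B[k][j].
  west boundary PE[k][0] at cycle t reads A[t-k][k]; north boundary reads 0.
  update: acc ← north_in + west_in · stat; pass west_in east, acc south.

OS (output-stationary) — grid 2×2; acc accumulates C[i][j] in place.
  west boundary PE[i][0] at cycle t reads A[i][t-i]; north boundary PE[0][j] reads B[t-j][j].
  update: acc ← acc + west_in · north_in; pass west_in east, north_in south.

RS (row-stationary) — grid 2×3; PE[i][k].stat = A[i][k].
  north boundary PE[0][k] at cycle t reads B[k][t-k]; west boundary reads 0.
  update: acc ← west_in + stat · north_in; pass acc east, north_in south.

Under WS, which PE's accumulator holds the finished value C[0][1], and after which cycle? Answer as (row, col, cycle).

WS: C[0][1] accumulates in PE[2][1]:
  cycle 0: PE[2][1] → acc 0, east 0, south 0
  cycle 1: PE[2][1] → acc 0, east 0, south 0
  cycle 2: PE[2][1] → acc 0, east 0, south 0
  cycle 3: PE[2][1] → acc 59, east 9, south 59

(row, col, cycle) = (2, 1, 3)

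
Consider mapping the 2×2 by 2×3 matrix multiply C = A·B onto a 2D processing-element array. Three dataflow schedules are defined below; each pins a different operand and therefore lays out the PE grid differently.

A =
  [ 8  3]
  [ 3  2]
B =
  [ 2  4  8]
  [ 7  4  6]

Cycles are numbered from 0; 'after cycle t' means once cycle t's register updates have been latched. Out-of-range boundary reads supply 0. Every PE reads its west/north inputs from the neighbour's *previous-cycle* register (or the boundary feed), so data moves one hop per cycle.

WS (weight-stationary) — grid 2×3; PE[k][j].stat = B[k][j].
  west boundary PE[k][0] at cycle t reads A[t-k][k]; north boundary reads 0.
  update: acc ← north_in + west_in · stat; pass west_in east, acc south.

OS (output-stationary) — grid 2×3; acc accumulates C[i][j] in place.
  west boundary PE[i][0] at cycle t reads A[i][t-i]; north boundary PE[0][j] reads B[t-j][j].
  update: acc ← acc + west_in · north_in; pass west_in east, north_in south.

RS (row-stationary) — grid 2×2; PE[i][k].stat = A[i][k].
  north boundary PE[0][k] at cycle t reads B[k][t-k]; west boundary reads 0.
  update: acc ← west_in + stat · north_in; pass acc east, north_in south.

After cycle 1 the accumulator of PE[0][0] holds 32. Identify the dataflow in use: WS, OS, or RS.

WS [2×3] PE[0][0] across cycles:
  cycle 0: PE[0][0] → acc 16, east 8, south 16
  cycle 1: PE[0][0] → acc 6, east 3, south 6
OS [2×3] PE[0][0] across cycles:
  cycle 0: PE[0][0] → acc 16, east 8, south 2
  cycle 1: PE[0][0] → acc 37, east 3, south 7
RS [2×2] PE[0][0] across cycles:
  cycle 0: PE[0][0] → acc 16, east 16, south 2
  cycle 1: PE[0][0] → acc 32, east 32, south 4

dataflow = RS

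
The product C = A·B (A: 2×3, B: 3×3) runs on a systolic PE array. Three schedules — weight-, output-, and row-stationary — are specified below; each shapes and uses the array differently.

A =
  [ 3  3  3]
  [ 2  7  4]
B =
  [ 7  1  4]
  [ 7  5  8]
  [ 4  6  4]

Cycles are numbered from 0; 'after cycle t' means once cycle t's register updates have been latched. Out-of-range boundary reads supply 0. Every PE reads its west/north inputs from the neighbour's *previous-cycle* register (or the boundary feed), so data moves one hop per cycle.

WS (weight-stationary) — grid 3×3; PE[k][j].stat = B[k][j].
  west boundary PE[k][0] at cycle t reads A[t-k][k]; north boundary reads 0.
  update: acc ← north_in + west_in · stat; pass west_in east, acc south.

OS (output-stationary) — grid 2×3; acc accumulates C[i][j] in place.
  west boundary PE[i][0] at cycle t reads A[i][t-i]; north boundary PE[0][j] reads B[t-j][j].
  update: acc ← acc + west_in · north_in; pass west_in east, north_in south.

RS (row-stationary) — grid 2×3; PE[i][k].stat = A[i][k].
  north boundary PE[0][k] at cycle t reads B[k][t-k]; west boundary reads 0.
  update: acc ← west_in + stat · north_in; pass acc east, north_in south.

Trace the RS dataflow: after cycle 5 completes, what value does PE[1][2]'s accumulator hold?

PE[1][2].acc = 80

RS on a 2×3 grid — tracing PE[1][2] and its feeders:
  c0 r0c2: 0 / 0 / 0
  c0 r1c1: 0 / 0 / 0
  c0 r1c2: 0 / 0 / 0
  c1 r0c2: 0 / 0 / 0
  c1 r1c1: 0 / 0 / 0
  c1 r1c2: 0 / 0 / 0
  c2 r0c2: 54 / 54 / 4
  c2 r1c1: 63 / 63 / 7
  c2 r1c2: 0 / 0 / 0
  c3 r0c2: 36 / 36 / 6
  c3 r1c1: 37 / 37 / 5
  c3 r1c2: 79 / 79 / 4
  c4 r0c2: 48 / 48 / 4
  c4 r1c1: 64 / 64 / 8
  c4 r1c2: 61 / 61 / 6
  c5 r0c2: 0 / 0 / 0
  c5 r1c1: 0 / 0 / 0
  c5 r1c2: 80 / 80 / 4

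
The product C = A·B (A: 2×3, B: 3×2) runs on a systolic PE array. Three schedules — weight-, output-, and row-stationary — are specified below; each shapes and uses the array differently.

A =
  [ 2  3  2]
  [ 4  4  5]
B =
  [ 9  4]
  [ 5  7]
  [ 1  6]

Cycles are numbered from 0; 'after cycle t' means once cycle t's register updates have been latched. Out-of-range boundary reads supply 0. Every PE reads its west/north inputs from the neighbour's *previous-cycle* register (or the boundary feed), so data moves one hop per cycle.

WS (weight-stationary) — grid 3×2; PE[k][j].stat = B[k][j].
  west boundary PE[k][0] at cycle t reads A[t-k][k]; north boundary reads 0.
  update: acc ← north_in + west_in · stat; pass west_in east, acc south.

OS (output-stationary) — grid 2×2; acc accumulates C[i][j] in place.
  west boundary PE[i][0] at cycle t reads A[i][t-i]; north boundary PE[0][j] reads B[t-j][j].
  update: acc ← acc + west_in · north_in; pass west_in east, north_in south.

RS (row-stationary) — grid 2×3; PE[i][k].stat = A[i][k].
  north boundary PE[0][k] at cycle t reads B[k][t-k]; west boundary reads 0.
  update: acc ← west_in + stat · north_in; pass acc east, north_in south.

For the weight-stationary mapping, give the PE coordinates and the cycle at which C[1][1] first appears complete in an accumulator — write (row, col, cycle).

Under WS, C[1][1] lands at PE[2][1]:
  c0 r2c1: 0 / 0 / 0
  c1 r2c1: 0 / 0 / 0
  c2 r2c1: 0 / 0 / 0
  c3 r2c1: 41 / 2 / 41
  c4 r2c1: 74 / 5 / 74

(row, col, cycle) = (2, 1, 4)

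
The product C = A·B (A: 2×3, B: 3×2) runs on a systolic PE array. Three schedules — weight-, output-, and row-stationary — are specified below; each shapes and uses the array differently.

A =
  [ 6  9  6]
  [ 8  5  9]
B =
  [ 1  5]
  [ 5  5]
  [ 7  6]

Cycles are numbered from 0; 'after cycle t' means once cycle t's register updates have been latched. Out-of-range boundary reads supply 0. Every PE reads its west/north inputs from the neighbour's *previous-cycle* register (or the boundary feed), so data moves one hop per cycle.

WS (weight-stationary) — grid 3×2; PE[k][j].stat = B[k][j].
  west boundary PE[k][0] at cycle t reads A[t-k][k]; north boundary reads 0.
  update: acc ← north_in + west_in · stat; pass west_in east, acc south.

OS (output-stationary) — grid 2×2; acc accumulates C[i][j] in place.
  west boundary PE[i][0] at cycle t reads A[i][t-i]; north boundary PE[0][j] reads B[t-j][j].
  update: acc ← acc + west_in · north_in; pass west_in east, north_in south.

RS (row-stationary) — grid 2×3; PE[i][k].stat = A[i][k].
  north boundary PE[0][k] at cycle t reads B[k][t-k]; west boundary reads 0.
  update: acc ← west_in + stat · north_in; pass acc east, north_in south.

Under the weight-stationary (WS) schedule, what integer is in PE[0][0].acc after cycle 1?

PE[0][0].acc = 8

WS (3×2). Following PE[0][0] plus its west/north inputs:
  step 0 · PE0,0: acc=6; fwd→6 fwd↓6
  step 1 · PE0,0: acc=8; fwd→8 fwd↓8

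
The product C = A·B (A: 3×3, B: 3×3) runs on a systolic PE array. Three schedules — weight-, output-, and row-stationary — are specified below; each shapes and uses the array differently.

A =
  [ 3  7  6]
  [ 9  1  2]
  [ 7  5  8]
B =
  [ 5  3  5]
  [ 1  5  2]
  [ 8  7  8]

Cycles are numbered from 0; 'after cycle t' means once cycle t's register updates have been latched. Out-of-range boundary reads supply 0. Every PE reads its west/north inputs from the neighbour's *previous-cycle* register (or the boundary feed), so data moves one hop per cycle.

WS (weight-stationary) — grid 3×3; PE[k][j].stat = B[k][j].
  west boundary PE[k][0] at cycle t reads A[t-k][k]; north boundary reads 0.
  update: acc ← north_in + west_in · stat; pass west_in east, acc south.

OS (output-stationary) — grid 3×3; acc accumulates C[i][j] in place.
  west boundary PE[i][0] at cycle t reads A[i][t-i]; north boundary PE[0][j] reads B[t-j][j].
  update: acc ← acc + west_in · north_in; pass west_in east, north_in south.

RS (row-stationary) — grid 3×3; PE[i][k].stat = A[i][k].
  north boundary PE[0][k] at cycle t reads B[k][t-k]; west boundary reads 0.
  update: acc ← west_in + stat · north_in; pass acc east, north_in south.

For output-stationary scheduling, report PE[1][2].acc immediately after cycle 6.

OS 3×3: PE[1][2] cycle-by-cycle (with neighbour feeds):
  @0  [0,2]  acc 0  |  →0  ↓0
  @0  [1,1]  acc 0  |  →0  ↓0
  @0  [1,2]  acc 0  |  →0  ↓0
  @1  [0,2]  acc 0  |  →0  ↓0
  @1  [1,1]  acc 0  |  →0  ↓0
  @1  [1,2]  acc 0  |  →0  ↓0
  @2  [0,2]  acc 15  |  →3  ↓5
  @2  [1,1]  acc 27  |  →9  ↓3
  @2  [1,2]  acc 0  |  →0  ↓0
  @3  [0,2]  acc 29  |  →7  ↓2
  @3  [1,1]  acc 32  |  →1  ↓5
  @3  [1,2]  acc 45  |  →9  ↓5
  @4  [0,2]  acc 77  |  →6  ↓8
  @4  [1,1]  acc 46  |  →2  ↓7
  @4  [1,2]  acc 47  |  →1  ↓2
  @5  [0,2]  acc 77  |  →0  ↓0
  @5  [1,1]  acc 46  |  →0  ↓0
  @5  [1,2]  acc 63  |  →2  ↓8
  @6  [0,2]  acc 77  |  →0  ↓0
  @6  [1,1]  acc 46  |  →0  ↓0
  @6  [1,2]  acc 63  |  →0  ↓0

PE[1][2].acc = 63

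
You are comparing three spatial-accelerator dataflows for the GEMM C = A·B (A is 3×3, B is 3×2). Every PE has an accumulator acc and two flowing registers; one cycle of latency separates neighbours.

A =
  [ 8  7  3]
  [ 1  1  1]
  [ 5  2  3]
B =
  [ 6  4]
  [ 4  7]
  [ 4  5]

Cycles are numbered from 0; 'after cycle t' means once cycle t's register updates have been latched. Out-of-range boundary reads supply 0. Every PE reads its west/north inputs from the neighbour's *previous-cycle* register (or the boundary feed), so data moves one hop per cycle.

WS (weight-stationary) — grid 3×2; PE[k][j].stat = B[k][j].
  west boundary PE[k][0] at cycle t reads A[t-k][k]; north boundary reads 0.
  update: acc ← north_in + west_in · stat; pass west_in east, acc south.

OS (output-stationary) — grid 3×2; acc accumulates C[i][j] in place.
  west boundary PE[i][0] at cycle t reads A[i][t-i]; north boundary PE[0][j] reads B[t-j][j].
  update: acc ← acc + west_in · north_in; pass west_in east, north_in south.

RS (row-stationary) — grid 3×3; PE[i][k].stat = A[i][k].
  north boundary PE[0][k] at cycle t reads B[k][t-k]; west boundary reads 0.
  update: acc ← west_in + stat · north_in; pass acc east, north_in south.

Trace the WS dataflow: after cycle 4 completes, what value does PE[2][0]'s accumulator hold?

WS on a 3×2 grid — tracing PE[2][0] and its feeders:
  cycle 0: PE[1][0] → acc 0, east 0, south 0
  cycle 0: PE[2][0] → acc 0, east 0, south 0
  cycle 1: PE[1][0] → acc 76, east 7, south 76
  cycle 1: PE[2][0] → acc 0, east 0, south 0
  cycle 2: PE[1][0] → acc 10, east 1, south 10
  cycle 2: PE[2][0] → acc 88, east 3, south 88
  cycle 3: PE[1][0] → acc 38, east 2, south 38
  cycle 3: PE[2][0] → acc 14, east 1, south 14
  cycle 4: PE[1][0] → acc 0, east 0, south 0
  cycle 4: PE[2][0] → acc 50, east 3, south 50

PE[2][0].acc = 50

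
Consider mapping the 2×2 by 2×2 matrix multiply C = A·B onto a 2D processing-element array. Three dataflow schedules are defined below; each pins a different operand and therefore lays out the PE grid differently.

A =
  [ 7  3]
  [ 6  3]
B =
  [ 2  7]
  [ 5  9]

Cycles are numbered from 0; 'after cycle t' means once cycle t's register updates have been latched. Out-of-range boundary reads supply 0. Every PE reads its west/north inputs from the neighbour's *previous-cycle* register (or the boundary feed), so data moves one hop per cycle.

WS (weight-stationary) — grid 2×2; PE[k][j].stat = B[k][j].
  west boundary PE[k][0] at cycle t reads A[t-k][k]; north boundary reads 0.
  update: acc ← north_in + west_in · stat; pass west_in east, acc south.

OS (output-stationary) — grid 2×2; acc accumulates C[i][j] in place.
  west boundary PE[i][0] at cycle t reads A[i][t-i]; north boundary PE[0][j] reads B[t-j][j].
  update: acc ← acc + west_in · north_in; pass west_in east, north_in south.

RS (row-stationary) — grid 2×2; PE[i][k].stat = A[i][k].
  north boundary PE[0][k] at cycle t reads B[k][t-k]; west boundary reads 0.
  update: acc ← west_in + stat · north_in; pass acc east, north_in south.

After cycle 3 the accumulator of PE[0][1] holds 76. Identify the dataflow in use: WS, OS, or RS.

dataflow = OS

Under WS (2×2), PE[0][1]:
  step 0 · PE0,1: acc=0; fwd→0 fwd↓0
  step 1 · PE0,1: acc=49; fwd→7 fwd↓49
  step 2 · PE0,1: acc=42; fwd→6 fwd↓42
  step 3 · PE0,1: acc=0; fwd→0 fwd↓0
Under OS (2×2), PE[0][1]:
  step 0 · PE0,1: acc=0; fwd→0 fwd↓0
  step 1 · PE0,1: acc=49; fwd→7 fwd↓7
  step 2 · PE0,1: acc=76; fwd→3 fwd↓9
  step 3 · PE0,1: acc=76; fwd→0 fwd↓0
Under RS (2×2), PE[0][1]:
  step 0 · PE0,1: acc=0; fwd→0 fwd↓0
  step 1 · PE0,1: acc=29; fwd→29 fwd↓5
  step 2 · PE0,1: acc=76; fwd→76 fwd↓9
  step 3 · PE0,1: acc=0; fwd→0 fwd↓0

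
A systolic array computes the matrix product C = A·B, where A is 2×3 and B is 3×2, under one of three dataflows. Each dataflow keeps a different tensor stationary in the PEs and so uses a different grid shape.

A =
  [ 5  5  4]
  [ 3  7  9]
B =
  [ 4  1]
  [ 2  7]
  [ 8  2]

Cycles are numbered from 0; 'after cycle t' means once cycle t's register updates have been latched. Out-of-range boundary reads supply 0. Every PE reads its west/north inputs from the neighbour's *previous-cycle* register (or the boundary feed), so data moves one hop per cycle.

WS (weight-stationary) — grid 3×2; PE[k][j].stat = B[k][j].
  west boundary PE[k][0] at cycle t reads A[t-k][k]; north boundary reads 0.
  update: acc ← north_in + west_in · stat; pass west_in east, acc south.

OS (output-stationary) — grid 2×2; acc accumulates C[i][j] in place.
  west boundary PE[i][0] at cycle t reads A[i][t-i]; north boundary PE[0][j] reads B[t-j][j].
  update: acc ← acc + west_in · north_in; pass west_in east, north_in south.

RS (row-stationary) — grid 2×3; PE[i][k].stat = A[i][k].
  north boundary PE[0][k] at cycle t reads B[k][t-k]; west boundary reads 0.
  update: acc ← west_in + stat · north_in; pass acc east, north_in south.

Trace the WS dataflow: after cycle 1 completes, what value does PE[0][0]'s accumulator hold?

WS on a 3×2 grid — tracing PE[0][0] and its feeders:
  c0 r0c0: 20 / 5 / 20
  c1 r0c0: 12 / 3 / 12

PE[0][0].acc = 12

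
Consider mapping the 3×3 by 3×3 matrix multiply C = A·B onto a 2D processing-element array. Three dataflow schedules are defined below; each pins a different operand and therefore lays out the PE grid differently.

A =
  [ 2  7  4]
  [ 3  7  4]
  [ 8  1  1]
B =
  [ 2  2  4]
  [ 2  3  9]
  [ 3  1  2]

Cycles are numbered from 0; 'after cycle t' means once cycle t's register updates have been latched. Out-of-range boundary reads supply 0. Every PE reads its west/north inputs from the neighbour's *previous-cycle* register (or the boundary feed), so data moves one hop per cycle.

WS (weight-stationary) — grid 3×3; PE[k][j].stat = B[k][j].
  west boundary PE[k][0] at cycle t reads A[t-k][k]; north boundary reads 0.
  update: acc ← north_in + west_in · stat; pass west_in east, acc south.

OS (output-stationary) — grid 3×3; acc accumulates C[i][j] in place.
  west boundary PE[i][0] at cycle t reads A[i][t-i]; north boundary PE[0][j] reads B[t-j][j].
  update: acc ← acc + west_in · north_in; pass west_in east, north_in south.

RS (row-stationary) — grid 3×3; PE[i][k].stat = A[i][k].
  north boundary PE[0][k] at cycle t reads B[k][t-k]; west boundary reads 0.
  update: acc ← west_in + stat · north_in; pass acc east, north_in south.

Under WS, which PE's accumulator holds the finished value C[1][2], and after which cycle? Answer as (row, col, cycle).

WS: C[1][2] accumulates in PE[2][2]:
  c0 r2c2: 0 / 0 / 0
  c1 r2c2: 0 / 0 / 0
  c2 r2c2: 0 / 0 / 0
  c3 r2c2: 0 / 0 / 0
  c4 r2c2: 79 / 4 / 79
  c5 r2c2: 83 / 4 / 83

(row, col, cycle) = (2, 2, 5)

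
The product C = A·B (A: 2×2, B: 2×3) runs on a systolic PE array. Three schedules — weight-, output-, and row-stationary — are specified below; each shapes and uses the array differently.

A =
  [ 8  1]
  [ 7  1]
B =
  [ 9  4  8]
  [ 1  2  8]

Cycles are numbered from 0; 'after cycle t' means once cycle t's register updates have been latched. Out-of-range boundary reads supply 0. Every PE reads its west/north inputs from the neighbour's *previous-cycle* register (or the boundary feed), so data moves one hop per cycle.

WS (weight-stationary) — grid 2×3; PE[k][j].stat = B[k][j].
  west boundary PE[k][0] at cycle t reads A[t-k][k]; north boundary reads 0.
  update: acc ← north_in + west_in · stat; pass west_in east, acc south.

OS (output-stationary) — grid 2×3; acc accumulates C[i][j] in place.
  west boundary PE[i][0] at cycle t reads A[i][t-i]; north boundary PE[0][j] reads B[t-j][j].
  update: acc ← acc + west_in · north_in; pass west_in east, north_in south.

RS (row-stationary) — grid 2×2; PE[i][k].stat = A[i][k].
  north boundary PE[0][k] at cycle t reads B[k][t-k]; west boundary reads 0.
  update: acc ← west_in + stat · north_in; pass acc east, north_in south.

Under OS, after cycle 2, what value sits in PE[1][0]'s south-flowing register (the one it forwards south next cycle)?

register = 1

OS 2×3: PE[1][0] cycle-by-cycle (with neighbour feeds):
  t=0 PE[0][0]: acc=72 h=8 v=9
  t=0 PE[1][0]: acc=0 h=0 v=0
  t=1 PE[0][0]: acc=73 h=1 v=1
  t=1 PE[1][0]: acc=63 h=7 v=9
  t=2 PE[0][0]: acc=73 h=0 v=0
  t=2 PE[1][0]: acc=64 h=1 v=1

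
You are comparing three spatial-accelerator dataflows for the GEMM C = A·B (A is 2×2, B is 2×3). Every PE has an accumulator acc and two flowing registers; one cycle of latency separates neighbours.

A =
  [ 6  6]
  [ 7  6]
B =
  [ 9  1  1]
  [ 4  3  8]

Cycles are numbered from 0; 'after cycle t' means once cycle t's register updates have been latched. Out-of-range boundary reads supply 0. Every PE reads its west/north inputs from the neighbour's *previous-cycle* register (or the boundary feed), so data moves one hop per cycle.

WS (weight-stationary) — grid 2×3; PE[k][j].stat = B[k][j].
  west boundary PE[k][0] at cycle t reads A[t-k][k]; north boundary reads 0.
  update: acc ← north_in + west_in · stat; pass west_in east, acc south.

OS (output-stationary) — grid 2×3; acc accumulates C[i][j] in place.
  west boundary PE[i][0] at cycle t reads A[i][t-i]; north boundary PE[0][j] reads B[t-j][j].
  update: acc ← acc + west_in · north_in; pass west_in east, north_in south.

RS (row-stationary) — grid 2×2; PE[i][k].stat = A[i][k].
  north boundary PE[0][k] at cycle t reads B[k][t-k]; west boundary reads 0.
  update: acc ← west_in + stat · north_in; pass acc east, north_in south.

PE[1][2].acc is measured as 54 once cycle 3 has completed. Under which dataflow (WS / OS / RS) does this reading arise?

— WS: 2×3; PE[1][2] trace:
  [0] (1,2) acc=0 (h:0 v:0)
  [1] (1,2) acc=0 (h:0 v:0)
  [2] (1,2) acc=0 (h:0 v:0)
  [3] (1,2) acc=54 (h:6 v:54)
— OS: 2×3; PE[1][2] trace:
  [0] (1,2) acc=0 (h:0 v:0)
  [1] (1,2) acc=0 (h:0 v:0)
  [2] (1,2) acc=0 (h:0 v:0)
  [3] (1,2) acc=7 (h:7 v:1)
RS: PE[1][2] is outside its 2×2 grid.

dataflow = WS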